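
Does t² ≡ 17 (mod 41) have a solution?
By Euler's criterion: 17^{20} ≡ 40 (mod 41). Since this equals -1 (≡ 40), 17 is not a QR.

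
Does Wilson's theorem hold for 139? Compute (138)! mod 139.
(138)! mod 139 = 138. Since this equals -1 (mod 139), Wilson confirms 139 is prime.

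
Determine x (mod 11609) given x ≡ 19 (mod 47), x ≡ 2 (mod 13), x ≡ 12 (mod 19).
3356

Using the Chinese Remainder Theorem:
M = product of moduli = 11609
For equation 1: M_1 = 247, 247 ≡ 12 (mod 47), inverse of 247 mod 47 is 4 (check: 12 × 4 = 48 ≡ 1 (mod 47))
For equation 2: M_2 = 893, 893 ≡ 9 (mod 13), inverse of 893 mod 13 is 3 (check: 9 × 3 = 27 ≡ 1 (mod 13))
For equation 3: M_3 = 611, 611 ≡ 3 (mod 19), inverse of 611 mod 19 is 13 (check: 3 × 13 = 39 ≡ 1 (mod 19))
Combine: x ≡ Σ r_i×M_i×(M_i⁻¹ mod m_i) = 19×247×4 + 2×893×3 + 12×611×13 = 18772 + 5358 + 95316 = 119446
119446 mod 11609 = 3356
x ≡ 3356 (mod 11609)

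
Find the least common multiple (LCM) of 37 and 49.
1813

First find GCD(37, 49) using the Euclidean algorithm:
37 = 0 × 49 + 37
49 = 1 × 37 + 12
37 = 3 × 12 + 1
12 = 12 × 1 + 0
GCD(37, 49) = 1

LCM formula: LCM(a, b) = (a × b) / GCD(a, b)
LCM(37, 49) = (37 × 49) / 1
LCM(37, 49) = 1813 / 1
LCM(37, 49) = 1813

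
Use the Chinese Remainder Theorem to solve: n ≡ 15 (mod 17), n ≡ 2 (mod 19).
287

Using the Chinese Remainder Theorem:
M = product of moduli = 323
For equation 1: M_1 = 19, 19 ≡ 2 (mod 17), inverse of 19 mod 17 is 9 (check: 2 × 9 = 18 ≡ 1 (mod 17))
For equation 2: M_2 = 17, 17 ≡ 17 (mod 19), inverse of 17 mod 19 is 9 (check: 17 × 9 = 153 ≡ 1 (mod 19))
Combine: n ≡ Σ r_i×M_i×(M_i⁻¹ mod m_i) = 15×19×9 + 2×17×9 = 2565 + 306 = 2871
2871 mod 323 = 287
n ≡ 287 (mod 323)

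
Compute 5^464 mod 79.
Using Fermat: 5^{78} ≡ 1 (mod 79). 464 ≡ 74 (mod 78). So 5^{464} ≡ 5^{74} ≡ 45 (mod 79)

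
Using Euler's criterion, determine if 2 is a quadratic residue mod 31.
By Euler's criterion: 2^{15} ≡ 1 (mod 31). Since this equals 1, 2 is a QR.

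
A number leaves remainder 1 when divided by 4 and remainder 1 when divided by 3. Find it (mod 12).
M = 4 × 3 = 12. M₁ = 3, y₁ ≡ 3 (mod 4). M₂ = 4, y₂ ≡ 1 (mod 3). z = 1×3×3 + 1×4×1 ≡ 1 (mod 12)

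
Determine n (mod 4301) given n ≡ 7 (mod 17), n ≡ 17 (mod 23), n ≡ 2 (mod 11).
2455

Using the Chinese Remainder Theorem:
M = product of moduli = 4301
For equation 1: M_1 = 253, 253 ≡ 15 (mod 17), inverse of 253 mod 17 is 8 (check: 15 × 8 = 120 ≡ 1 (mod 17))
For equation 2: M_2 = 187, 187 ≡ 3 (mod 23), inverse of 187 mod 23 is 8 (check: 3 × 8 = 24 ≡ 1 (mod 23))
For equation 3: M_3 = 391, 391 ≡ 6 (mod 11), inverse of 391 mod 11 is 2 (check: 6 × 2 = 12 ≡ 1 (mod 11))
Combine: n ≡ Σ r_i×M_i×(M_i⁻¹ mod m_i) = 7×253×8 + 17×187×8 + 2×391×2 = 14168 + 25432 + 1564 = 41164
41164 mod 4301 = 2455
n ≡ 2455 (mod 4301)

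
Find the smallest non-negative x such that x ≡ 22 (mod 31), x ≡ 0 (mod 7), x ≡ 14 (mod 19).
3339

Using the Chinese Remainder Theorem:
M = product of moduli = 4123
For equation 1: M_1 = 133, 133 ≡ 9 (mod 31), inverse of 133 mod 31 is 7 (check: 9 × 7 = 63 ≡ 1 (mod 31))
For equation 2: M_2 = 589, 589 ≡ 1 (mod 7), inverse of 589 mod 7 is 1 (check: 1 × 1 = 1 ≡ 1 (mod 7))
For equation 3: M_3 = 217, 217 ≡ 8 (mod 19), inverse of 217 mod 19 is 12 (check: 8 × 12 = 96 ≡ 1 (mod 19))
Combine: x ≡ Σ r_i×M_i×(M_i⁻¹ mod m_i) = 22×133×7 + 0×589×1 + 14×217×12 = 20482 + 0 + 36456 = 56938
56938 mod 4123 = 3339
x ≡ 3339 (mod 4123)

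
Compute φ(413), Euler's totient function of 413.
348

Prime factorization: 413 = 7 × 59
Using the formula φ(n) = n × Π(1 - 1/p) for each prime factor p:
φ(413) = 413 × (1 - 1/7) × (1 - 1/59)
φ(413) = 348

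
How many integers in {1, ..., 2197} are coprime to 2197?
2028

Prime factorization: 2197 = 13^3
Using the formula φ(n) = n × Π(1 - 1/p) for each prime factor p:
φ(2197) = 2197 × (1 - 1/13)
φ(2197) = 2028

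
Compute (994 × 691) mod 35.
14

(994 × 691) = 686854
686854 mod 35 = 14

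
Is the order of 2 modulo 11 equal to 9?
No, the actual order is 10, not 9.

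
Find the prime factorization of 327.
3 × 109

Divide by primes starting from smallest:
327 ÷ 3 = 109
109 ÷ 109 = 1

327 = 3 × 109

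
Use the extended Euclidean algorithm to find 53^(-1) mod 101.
Extended GCD: 53(-40) + 101(21) = 1. So 53^(-1) ≡ 61 ≡ 61 (mod 101). Verify: 53 × 61 = 3233 ≡ 1 (mod 101)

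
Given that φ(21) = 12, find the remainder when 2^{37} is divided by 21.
By Euler: 2^{12} ≡ 1 (mod 21) since gcd(2, 21) = 1. 37 = 3×12 + 1. So 2^{37} ≡ 2^{1} ≡ 2 (mod 21)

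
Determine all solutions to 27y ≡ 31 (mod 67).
21

Since gcd(27, 67) = 1 divides 31, a solution exists.
Multiply both sides by the inverse of 27 mod 67:
  27^(-1) mod 67 = 5
  x ≡ 5 × 31 ≡ 155 ≡ 21 (mod 67)
Verification: 27 × 21 = 567 = 8 × 67 + 31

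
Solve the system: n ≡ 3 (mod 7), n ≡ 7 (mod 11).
M = 7 × 11 = 77. M₁ = 11, y₁ ≡ 2 (mod 7). M₂ = 7, y₂ ≡ 8 (mod 11). n = 3×11×2 + 7×7×8 ≡ 73 (mod 77)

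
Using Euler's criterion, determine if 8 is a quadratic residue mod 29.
By Euler's criterion: 8^{14} ≡ 28 (mod 29). Since this equals -1 (≡ 28), 8 is not a QR.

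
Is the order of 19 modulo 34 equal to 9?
No, the actual order is 8, not 9.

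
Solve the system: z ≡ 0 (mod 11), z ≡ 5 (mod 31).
M = 11 × 31 = 341. M₁ = 31, y₁ ≡ 5 (mod 11). M₂ = 11, y₂ ≡ 17 (mod 31). z = 0×31×5 + 5×11×17 ≡ 253 (mod 341)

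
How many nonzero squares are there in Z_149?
For prime 149, there are (p-1)/2 = (149-1)/2 = 74 quadratic residues (excluding 0).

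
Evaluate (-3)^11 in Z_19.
Using repeated squaring. (-3) ≡ 16 (mod 19). 11 = 8 + 2 + 1 (binary 1011). Repeated squaring mod 19: 16^1 ≡ 16; 16^2 ≡ 16² = 256 ≡ 9; 16^4 ≡ 9² = 81 ≡ 5; 16^8 ≡ 5² = 25 ≡ 6. Multiply: (-3)^11 ≡ 16^8 × 16^2 × 16^1 ≡ 6 × 9 × 16 (mod 19): 6 × 9 = 54 ≡ 16; 16 × 16 = 256 ≡ 9. So (-3)^11 ≡ 9 (mod 19).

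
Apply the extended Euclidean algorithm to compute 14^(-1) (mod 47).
Extended GCD: 14(-10) + 47(3) = 1. So 14^(-1) ≡ 37 ≡ 37 (mod 47). Verify: 14 × 37 = 518 ≡ 1 (mod 47)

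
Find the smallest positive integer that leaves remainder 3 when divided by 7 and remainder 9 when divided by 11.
M = 7 × 11 = 77. M₁ = 11, y₁ ≡ 2 (mod 7). M₂ = 7, y₂ ≡ 8 (mod 11). t = 3×11×2 + 9×7×8 ≡ 31 (mod 77). The smallest positive such number is 31.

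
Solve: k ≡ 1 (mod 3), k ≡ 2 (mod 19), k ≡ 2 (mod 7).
M = 3 × 19 × 7 = 399. M₁ = 133, y₁ ≡ 1 (mod 3). M₂ = 21, y₂ ≡ 10 (mod 19). M₃ = 57, y₃ ≡ 1 (mod 7). k = 1×133×1 + 2×21×10 + 2×57×1 ≡ 268 (mod 399)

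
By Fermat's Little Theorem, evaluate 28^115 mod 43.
By Fermat: 28^{42} ≡ 1 (mod 43). 115 = 2×42 + 31. So 28^{115} ≡ 28^{31} ≡ 18 (mod 43)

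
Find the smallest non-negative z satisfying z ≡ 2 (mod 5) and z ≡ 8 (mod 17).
M = 5 × 17 = 85. M₁ = 17, y₁ ≡ 3 (mod 5). M₂ = 5, y₂ ≡ 7 (mod 17). z = 2×17×3 + 8×5×7 ≡ 42 (mod 85)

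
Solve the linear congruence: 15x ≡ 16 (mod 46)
44

Since gcd(15, 46) = 1 divides 16, a solution exists.
Multiply both sides by the inverse of 15 mod 46:
  15^(-1) mod 46 = 43
  x ≡ 43 × 16 ≡ 688 ≡ 44 (mod 46)
Verification: 15 × 44 = 660 = 14 × 46 + 16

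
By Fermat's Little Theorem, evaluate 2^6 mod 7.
By Fermat's Little Theorem, 2^{6} ≡ 1 (mod 7) since 7 is prime and gcd(2, 7) = 1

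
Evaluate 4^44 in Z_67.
Using repeated squaring. 44 = 32 + 8 + 4 (binary 101100). Repeated squaring mod 67: 4^1 ≡ 4; 4^2 ≡ 4² = 16 ≡ 16; 4^4 ≡ 16² = 256 ≡ 55; 4^8 ≡ 55² = 3025 ≡ 10; 4^16 ≡ 10² = 100 ≡ 33; 4^32 ≡ 33² = 1089 ≡ 17. Multiply: 4^44 = 4^32 × 4^8 × 4^4 ≡ 17 × 10 × 55 (mod 67): 17 × 10 = 170 ≡ 36; 36 × 55 = 1980 ≡ 37. So 4^44 ≡ 37 (mod 67).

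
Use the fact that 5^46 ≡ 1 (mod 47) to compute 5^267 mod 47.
By Fermat: 5^{46} ≡ 1 (mod 47). 267 ≡ 37 (mod 46). So 5^{267} ≡ 5^{37} ≡ 20 (mod 47)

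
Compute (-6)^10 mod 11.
(-6) ≡ 5 (mod 11). 10 = 8 + 2 (binary 1010). Repeated squaring mod 11: 5^1 ≡ 5; 5^2 ≡ 5² = 25 ≡ 3; 5^4 ≡ 3² = 9 ≡ 9; 5^8 ≡ 9² = 81 ≡ 4. Multiply: (-6)^10 ≡ 5^8 × 5^2 ≡ 4 × 3 (mod 11): 4 × 3 = 12 ≡ 1. So (-6)^10 ≡ 1 (mod 11).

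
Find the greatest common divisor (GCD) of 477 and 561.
3

Using the Euclidean algorithm:
477 = 0 × 561 + 477
561 = 1 × 477 + 84
477 = 5 × 84 + 57
84 = 1 × 57 + 27
57 = 2 × 27 + 3
27 = 9 × 3 + 0

GCD(477, 561) = 3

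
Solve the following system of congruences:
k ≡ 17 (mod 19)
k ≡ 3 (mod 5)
93

Using the Chinese Remainder Theorem:
M = product of moduli = 95
For equation 1: M_1 = 5, 5 ≡ 5 (mod 19), inverse of 5 mod 19 is 4 (check: 5 × 4 = 20 ≡ 1 (mod 19))
For equation 2: M_2 = 19, 19 ≡ 4 (mod 5), inverse of 19 mod 5 is 4 (check: 4 × 4 = 16 ≡ 1 (mod 5))
Combine: k ≡ Σ r_i×M_i×(M_i⁻¹ mod m_i) = 17×5×4 + 3×19×4 = 340 + 228 = 568
568 mod 95 = 93
k ≡ 93 (mod 95)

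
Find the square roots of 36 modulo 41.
The square roots of 36 mod 41 are 6 and 35. Verify: 6² = 36 ≡ 36 (mod 41)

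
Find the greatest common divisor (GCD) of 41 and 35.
1

Using the Euclidean algorithm:
41 = 1 × 35 + 6
35 = 5 × 6 + 5
6 = 1 × 5 + 1
5 = 5 × 1 + 0

GCD(41, 35) = 1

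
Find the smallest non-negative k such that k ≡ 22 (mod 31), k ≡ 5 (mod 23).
580

Using the Chinese Remainder Theorem:
M = product of moduli = 713
For equation 1: M_1 = 23, 23 ≡ 23 (mod 31), inverse of 23 mod 31 is 27 (check: 23 × 27 = 621 ≡ 1 (mod 31))
For equation 2: M_2 = 31, 31 ≡ 8 (mod 23), inverse of 31 mod 23 is 3 (check: 8 × 3 = 24 ≡ 1 (mod 23))
Combine: k ≡ Σ r_i×M_i×(M_i⁻¹ mod m_i) = 22×23×27 + 5×31×3 = 13662 + 465 = 14127
14127 mod 713 = 580
k ≡ 580 (mod 713)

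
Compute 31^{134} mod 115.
41

Using successive squaring:
Binary expansion of 134: 10000110
Powers of 31 mod 115 (each is the square of the previous):
  31^1 ≡ 31 (mod 115)
  31^2 ≡ 31² = 961 ≡ 41 (mod 115)
  31^4 ≡ 41² = 1681 ≡ 71 (mod 115)
  31^8 ≡ 71² = 5041 ≡ 96 (mod 115)
  31^16 ≡ 96² = 9216 ≡ 16 (mod 115)
  31^32 ≡ 16² = 256 ≡ 26 (mod 115)
  31^64 ≡ 26² = 676 ≡ 101 (mod 115)
  31^128 ≡ 101² = 10201 ≡ 81 (mod 115)
134 = 128 + 4 + 2, so 31^134 = 31^128 × 31^4 × 31^2 ≡ 81 × 71 × 41 (mod 115)
Multiplying step by step:
  81 × 71 = 5751 ≡ 1 (mod 115)
  1 × 41 = 41 ≡ 41 (mod 115)
Result: 31^134 ≡ 41 (mod 115)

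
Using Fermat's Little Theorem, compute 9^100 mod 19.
By Fermat: 9^{18} ≡ 1 (mod 19). 100 = 5×18 + 10. So 9^{100} ≡ 9^{10} ≡ 9 (mod 19)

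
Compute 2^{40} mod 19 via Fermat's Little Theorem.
16

By Fermat's Little Theorem, a^(p-1) ≡ 1 (mod p) for prime p and gcd(a, p) = 1
Here p = 19, so 2^18 ≡ 1 (mod 19)
We can reduce the exponent: 40 mod 18 = 4
So 2^40 ≡ 2^4 (mod 19)
Computing: 2^4 mod 19 = 16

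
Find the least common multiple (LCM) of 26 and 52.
52

First find GCD(26, 52) using the Euclidean algorithm:
26 = 0 × 52 + 26
52 = 2 × 26 + 0
GCD(26, 52) = 26

LCM formula: LCM(a, b) = (a × b) / GCD(a, b)
LCM(26, 52) = (26 × 52) / 26
LCM(26, 52) = 1352 / 26
LCM(26, 52) = 52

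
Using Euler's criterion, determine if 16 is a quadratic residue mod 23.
By Euler's criterion: 16^{11} ≡ 1 (mod 23). Since this equals 1, 16 is a QR.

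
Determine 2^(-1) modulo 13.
2^(-1) ≡ 7 (mod 13). Verification: 2 × 7 = 14 ≡ 1 (mod 13)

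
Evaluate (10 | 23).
(10/23) = 10^{11} mod 23 = -1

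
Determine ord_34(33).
Powers of 33 mod 34: 33^1≡33, 33^2≡1. Order = 2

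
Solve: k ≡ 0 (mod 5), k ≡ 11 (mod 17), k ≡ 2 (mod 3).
M = 5 × 17 × 3 = 255. M₁ = 51, y₁ ≡ 1 (mod 5). M₂ = 15, y₂ ≡ 8 (mod 17). M₃ = 85, y₃ ≡ 1 (mod 3). k = 0×51×1 + 11×15×8 + 2×85×1 ≡ 215 (mod 255)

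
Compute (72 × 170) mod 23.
4

(72 × 170) = 12240
12240 mod 23 = 4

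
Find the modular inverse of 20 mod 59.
20^(-1) ≡ 3 (mod 59). Verification: 20 × 3 = 60 ≡ 1 (mod 59)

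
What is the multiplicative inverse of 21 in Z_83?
4

Using Extended Euclidean Algorithm:
gcd(21, 83) = 1
Bezout coefficients: 21 × 4 + 83 × -1 = 1
So 21 × 4 ≡ 1 (mod 83)
The inverse is 4 mod 83 = 4
Verification: 21 × 4 = 84 = 1 × 83 + 1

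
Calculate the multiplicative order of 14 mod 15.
Powers of 14 mod 15: 14^1≡14, 14^2≡1. Order = 2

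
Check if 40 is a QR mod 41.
By Euler's criterion: 40^{20} ≡ 1 (mod 41). Since this equals 1, 40 is a QR.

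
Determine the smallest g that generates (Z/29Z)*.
2

A primitive root g modulo p has order p-1 = 28
Prime divisors of 28: [2, 7]
g is a primitive root iff g^(28/q) ≢ 1 (mod 29) for each prime divisor q
Testing small values:
  g = 2: 2^14 ≡ 28, 2^4 ≡ 16 (mod 29) → none is 1, primitive root!
The smallest primitive root is 2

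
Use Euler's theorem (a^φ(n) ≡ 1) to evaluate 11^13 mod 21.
By Euler: 11^{12} ≡ 1 (mod 21) since gcd(11, 21) = 1. 13 = 1×12 + 1. So 11^{13} ≡ 11^{1} ≡ 11 (mod 21)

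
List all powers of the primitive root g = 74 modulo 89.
g^1, g^2, ..., g^{88} mod 89: {74, 47, 7, 73, 62, 49, 66, 78, 76, 17, 12, 87, 30, 84, 75, 32, 54, 80, 46, 22, 26, 55, 65, 4, 29, 10, 28, 25, 70, 18, 86, 45, 37, 68, 48, 81, 31, 69, 33, 39, 38, 53, 6, 88, 15, 42, 82, 16, 27, 40, 23, 11, 13, 72, 77, 2, 59, 5, 14, 57, 35, 9, 43, 67, 63, 34, 24, 85, 60, 79, 61, 64, 19, 71, 3, 44, 52, 21, 41, 8, 58, 20, 56, 50, 51, 36, 83, 1}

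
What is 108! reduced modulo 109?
By Wilson's theorem, (108)! ≡ -1 ≡ 108 (mod 109)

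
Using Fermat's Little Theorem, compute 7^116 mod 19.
By Fermat: 7^{18} ≡ 1 (mod 19). 116 = 6×18 + 8. So 7^{116} ≡ 7^{8} ≡ 11 (mod 19)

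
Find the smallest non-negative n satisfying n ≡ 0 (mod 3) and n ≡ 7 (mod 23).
M = 3 × 23 = 69. M₁ = 23, y₁ ≡ 2 (mod 3). M₂ = 3, y₂ ≡ 8 (mod 23). n = 0×23×2 + 7×3×8 ≡ 30 (mod 69)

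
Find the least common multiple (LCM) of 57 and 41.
2337

First find GCD(57, 41) using the Euclidean algorithm:
57 = 1 × 41 + 16
41 = 2 × 16 + 9
16 = 1 × 9 + 7
9 = 1 × 7 + 2
7 = 3 × 2 + 1
2 = 2 × 1 + 0
GCD(57, 41) = 1

LCM formula: LCM(a, b) = (a × b) / GCD(a, b)
LCM(57, 41) = (57 × 41) / 1
LCM(57, 41) = 2337 / 1
LCM(57, 41) = 2337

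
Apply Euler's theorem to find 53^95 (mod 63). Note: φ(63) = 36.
By Euler: 53^{36} ≡ 1 (mod 63) since gcd(53, 63) = 1. 95 = 2×36 + 23. So 53^{95} ≡ 53^{23} ≡ 44 (mod 63)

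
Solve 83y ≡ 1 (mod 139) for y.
83^(-1) ≡ 67 (mod 139). Verification: 83 × 67 = 5561 ≡ 1 (mod 139)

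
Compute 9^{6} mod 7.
1

Using successive squaring:
Binary expansion of 6: 110
Powers of 9 mod 7 (each is the square of the previous):
  9^1 ≡ 2 (mod 7)
  9^2 ≡ 2² = 4 ≡ 4 (mod 7)
  9^4 ≡ 4² = 16 ≡ 2 (mod 7)
6 = 4 + 2, so 9^6 = 9^4 × 9^2 ≡ 2 × 4 (mod 7)
Multiplying step by step:
  2 × 4 = 8 ≡ 1 (mod 7)
Result: 9^6 ≡ 1 (mod 7)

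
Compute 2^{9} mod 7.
1

Using successive squaring:
Binary expansion of 9: 1001
Powers of 2 mod 7 (each is the square of the previous):
  2^1 ≡ 2 (mod 7)
  2^2 ≡ 2² = 4 ≡ 4 (mod 7)
  2^4 ≡ 4² = 16 ≡ 2 (mod 7)
  2^8 ≡ 2² = 4 ≡ 4 (mod 7)
9 = 8 + 1, so 2^9 = 2^8 × 2^1 ≡ 4 × 2 (mod 7)
Multiplying step by step:
  4 × 2 = 8 ≡ 1 (mod 7)
Result: 2^9 ≡ 1 (mod 7)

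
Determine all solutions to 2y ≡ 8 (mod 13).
4

Since gcd(2, 13) = 1 divides 8, a solution exists.
Multiply both sides by the inverse of 2 mod 13:
  2^(-1) mod 13 = 7
  x ≡ 7 × 8 ≡ 56 ≡ 4 (mod 13)
Verification: 2 × 4 = 8 = 0 × 13 + 8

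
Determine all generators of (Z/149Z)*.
Primitive roots mod 149: {2, 3, 8, 10, 11, 12, 13, 14, 15, 18, 21, 23, 27, 32, 34, 38, 40, 41, 43, 48, 50, 51, 52, 55, 56, 57, 58, 59, 60, 62, 65, 66, 70, 71, 72, 74, 75, 77, 78, 79, 83, 84, 87, 89, 90, 91, 92, 93, 94, 97, 98, 99, 101, 106, 108, 109, 111, 115, 117, 122, 126, 128, 131, 134, 135, 136, 137, 138, 139, 141, 146, 147}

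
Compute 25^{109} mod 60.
25

Using successive squaring:
Binary expansion of 109: 1101101
Powers of 25 mod 60 (each is the square of the previous):
  25^1 ≡ 25 (mod 60)
  25^2 ≡ 25² = 625 ≡ 25 (mod 60)
  25^4 ≡ 25² = 625 ≡ 25 (mod 60)
  25^8 ≡ 25² = 625 ≡ 25 (mod 60)
  25^16 ≡ 25² = 625 ≡ 25 (mod 60)
  25^32 ≡ 25² = 625 ≡ 25 (mod 60)
  25^64 ≡ 25² = 625 ≡ 25 (mod 60)
109 = 64 + 32 + 8 + 4 + 1, so 25^109 = 25^64 × 25^32 × 25^8 × 25^4 × 25^1 ≡ 25 × 25 × 25 × 25 × 25 (mod 60)
Multiplying step by step:
  25 × 25 = 625 ≡ 25 (mod 60)
  25 × 25 = 625 ≡ 25 (mod 60)
  25 × 25 = 625 ≡ 25 (mod 60)
  25 × 25 = 625 ≡ 25 (mod 60)
Result: 25^109 ≡ 25 (mod 60)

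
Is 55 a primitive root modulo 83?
Yes

To verify, check if 55^(82/q) ≢ 1 (mod 83) for each prime divisor q of 82
Divisors of 82 = 82: [1, 2, 41, 82]
  55^(82/41) = 55^2 ≡ 37 (mod 83)
  55^(82/2) = 55^41 ≡ 82 (mod 83)
Conclusion: 55 is a primitive root modulo 83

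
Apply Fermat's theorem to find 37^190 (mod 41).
By Fermat: 37^{40} ≡ 1 (mod 41). 190 = 4×40 + 30. So 37^{190} ≡ 37^{30} ≡ 1 (mod 41)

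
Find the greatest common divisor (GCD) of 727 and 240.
1

Using the Euclidean algorithm:
727 = 3 × 240 + 7
240 = 34 × 7 + 2
7 = 3 × 2 + 1
2 = 2 × 1 + 0

GCD(727, 240) = 1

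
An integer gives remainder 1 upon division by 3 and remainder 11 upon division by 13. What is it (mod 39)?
M = 3 × 13 = 39. M₁ = 13, y₁ ≡ 1 (mod 3). M₂ = 3, y₂ ≡ 9 (mod 13). y = 1×13×1 + 11×3×9 ≡ 37 (mod 39). The smallest positive such number is 37.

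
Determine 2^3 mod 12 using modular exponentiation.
3 = 2 + 1 (binary 11). Repeated squaring mod 12: 2^1 ≡ 2; 2^2 ≡ 2² = 4 ≡ 4. Multiply: 2^3 = 2^2 × 2^1 ≡ 4 × 2 (mod 12): 4 × 2 = 8 ≡ 8. So 2^3 ≡ 8 (mod 12).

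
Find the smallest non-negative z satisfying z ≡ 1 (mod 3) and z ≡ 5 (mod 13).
M = 3 × 13 = 39. M₁ = 13, y₁ ≡ 1 (mod 3). M₂ = 3, y₂ ≡ 9 (mod 13). z = 1×13×1 + 5×3×9 ≡ 31 (mod 39)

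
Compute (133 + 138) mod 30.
1

(133 + 138) = 271
271 mod 30 = 1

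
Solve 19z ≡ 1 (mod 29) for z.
19^(-1) ≡ 26 (mod 29). Verification: 19 × 26 = 494 ≡ 1 (mod 29)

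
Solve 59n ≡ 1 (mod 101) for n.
12

Using Extended Euclidean Algorithm:
gcd(59, 101) = 1
Bezout coefficients: 59 × 12 + 101 × -7 = 1
So 59 × 12 ≡ 1 (mod 101)
The inverse is 12 mod 101 = 12
Verification: 59 × 12 = 708 = 7 × 101 + 1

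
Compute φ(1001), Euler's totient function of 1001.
720

Prime factorization: 1001 = 7 × 11 × 13
Using the formula φ(n) = n × Π(1 - 1/p) for each prime factor p:
φ(1001) = 1001 × (1 - 1/7) × (1 - 1/11) × (1 - 1/13)
φ(1001) = 720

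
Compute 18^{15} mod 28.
8

Using successive squaring:
Binary expansion of 15: 1111
Powers of 18 mod 28 (each is the square of the previous):
  18^1 ≡ 18 (mod 28)
  18^2 ≡ 18² = 324 ≡ 16 (mod 28)
  18^4 ≡ 16² = 256 ≡ 4 (mod 28)
  18^8 ≡ 4² = 16 ≡ 16 (mod 28)
15 = 8 + 4 + 2 + 1, so 18^15 = 18^8 × 18^4 × 18^2 × 18^1 ≡ 16 × 4 × 16 × 18 (mod 28)
Multiplying step by step:
  16 × 4 = 64 ≡ 8 (mod 28)
  8 × 16 = 128 ≡ 16 (mod 28)
  16 × 18 = 288 ≡ 8 (mod 28)
Result: 18^15 ≡ 8 (mod 28)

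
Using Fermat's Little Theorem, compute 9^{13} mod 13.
9

By Fermat's Little Theorem, a^(p-1) ≡ 1 (mod p) for prime p and gcd(a, p) = 1
Here p = 13, so 9^12 ≡ 1 (mod 13)
We can reduce the exponent: 13 mod 12 = 1
So 9^13 ≡ 9^1 (mod 13)
Computing: 9^1 mod 13 = 9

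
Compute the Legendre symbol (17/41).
(17/41) = 17^{20} mod 41 = -1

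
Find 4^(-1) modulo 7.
2

Using Extended Euclidean Algorithm:
gcd(4, 7) = 1
Bezout coefficients: 4 × 2 + 7 × -1 = 1
So 4 × 2 ≡ 1 (mod 7)
The inverse is 2 mod 7 = 2
Verification: 4 × 2 = 8 = 1 × 7 + 1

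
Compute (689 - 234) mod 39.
26

(689 - 234) = 455
455 mod 39 = 26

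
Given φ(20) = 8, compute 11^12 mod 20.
By Euler: 11^{8} ≡ 1 (mod 20) since gcd(11, 20) = 1. 12 = 1×8 + 4. So 11^{12} ≡ 11^{4} ≡ 1 (mod 20)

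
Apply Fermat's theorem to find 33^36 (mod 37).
By Fermat's Little Theorem, 33^{36} ≡ 1 (mod 37) since 37 is prime and gcd(33, 37) = 1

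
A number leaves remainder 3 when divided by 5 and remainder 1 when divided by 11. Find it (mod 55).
M = 5 × 11 = 55. M₁ = 11, y₁ ≡ 1 (mod 5). M₂ = 5, y₂ ≡ 9 (mod 11). k = 3×11×1 + 1×5×9 ≡ 23 (mod 55)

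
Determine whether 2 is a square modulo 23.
By Euler's criterion: 2^{11} ≡ 1 (mod 23). Since this equals 1, 2 is a QR.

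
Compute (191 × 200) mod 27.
22

(191 × 200) = 38200
38200 mod 27 = 22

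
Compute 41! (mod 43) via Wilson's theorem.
(42)! = (41)! × (42) ≡ -1 (mod 43). So (41)! ≡ -1 × (42)^(-1) ≡ (-1)×(-1) = 1 (mod 43)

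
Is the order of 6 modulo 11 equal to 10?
Yes, ord_11(6) = 10.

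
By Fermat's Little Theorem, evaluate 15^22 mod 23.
By Fermat's Little Theorem, 15^{22} ≡ 1 (mod 23) since 23 is prime and gcd(15, 23) = 1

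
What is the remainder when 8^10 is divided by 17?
10 = 8 + 2 (binary 1010). Repeated squaring mod 17: 8^1 ≡ 8; 8^2 ≡ 8² = 64 ≡ 13; 8^4 ≡ 13² = 169 ≡ 16; 8^8 ≡ 16² = 256 ≡ 1. Multiply: 8^10 = 8^8 × 8^2 ≡ 1 × 13 (mod 17): 1 × 13 = 13 ≡ 13. So 8^10 ≡ 13 (mod 17).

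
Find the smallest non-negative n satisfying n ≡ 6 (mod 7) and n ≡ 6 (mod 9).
M = 7 × 9 = 63. M₁ = 9, y₁ ≡ 4 (mod 7). M₂ = 7, y₂ ≡ 4 (mod 9). n = 6×9×4 + 6×7×4 ≡ 6 (mod 63)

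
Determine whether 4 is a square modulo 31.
By Euler's criterion: 4^{15} ≡ 1 (mod 31). Since this equals 1, 4 is a QR.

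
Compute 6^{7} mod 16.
0

Using successive squaring:
Binary expansion of 7: 111
Powers of 6 mod 16 (each is the square of the previous):
  6^1 ≡ 6 (mod 16)
  6^2 ≡ 6² = 36 ≡ 4 (mod 16)
  6^4 ≡ 4² = 16 ≡ 0 (mod 16)
7 = 4 + 2 + 1, so 6^7 = 6^4 × 6^2 × 6^1 ≡ 0 × 4 × 6 (mod 16)
Multiplying step by step:
  0 × 4 = 0 ≡ 0 (mod 16)
  0 × 6 = 0 ≡ 0 (mod 16)
Result: 6^7 ≡ 0 (mod 16)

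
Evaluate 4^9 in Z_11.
9 = 8 + 1 (binary 1001). Repeated squaring mod 11: 4^1 ≡ 4; 4^2 ≡ 4² = 16 ≡ 5; 4^4 ≡ 5² = 25 ≡ 3; 4^8 ≡ 3² = 9 ≡ 9. Multiply: 4^9 = 4^8 × 4^1 ≡ 9 × 4 (mod 11): 9 × 4 = 36 ≡ 3. So 4^9 ≡ 3 (mod 11).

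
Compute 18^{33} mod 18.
0

Using successive squaring:
Binary expansion of 33: 100001
Powers of 18 mod 18 (each is the square of the previous):
  18^1 ≡ 0 (mod 18)
  18^2 ≡ 0² = 0 ≡ 0 (mod 18)
  18^4 ≡ 0² = 0 ≡ 0 (mod 18)
  18^8 ≡ 0² = 0 ≡ 0 (mod 18)
  18^16 ≡ 0² = 0 ≡ 0 (mod 18)
  18^32 ≡ 0² = 0 ≡ 0 (mod 18)
33 = 32 + 1, so 18^33 = 18^32 × 18^1 ≡ 0 × 0 (mod 18)
Multiplying step by step:
  0 × 0 = 0 ≡ 0 (mod 18)
Result: 18^33 ≡ 0 (mod 18)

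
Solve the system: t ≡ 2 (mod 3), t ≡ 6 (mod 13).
M = 3 × 13 = 39. M₁ = 13, y₁ ≡ 1 (mod 3). M₂ = 3, y₂ ≡ 9 (mod 13). t = 2×13×1 + 6×3×9 ≡ 32 (mod 39)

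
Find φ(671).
600

Prime factorization: 671 = 11 × 61
Using the formula φ(n) = n × Π(1 - 1/p) for each prime factor p:
φ(671) = 671 × (1 - 1/11) × (1 - 1/61)
φ(671) = 600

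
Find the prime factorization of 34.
2 × 17

Divide by primes starting from smallest:
34 ÷ 2 = 17
17 ÷ 17 = 1

34 = 2 × 17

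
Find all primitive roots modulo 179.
Primitive roots mod 179: {2, 6, 7, 8, 10, 11, 18, 21, 23, 24, 26, 28, 30, 32, 33, 34, 35, 37, 38, 40, 41, 44, 50, 53, 54, 55, 58, 62, 63, 69, 71, 72, 73, 78, 79, 84, 86, 90, 91, 92, 94, 96, 97, 98, 99, 102, 103, 104, 105, 109, 111, 112, 113, 114, 115, 118, 119, 120, 122, 123, 127, 128, 130, 131, 132, 133, 134, 136, 137, 140, 143, 148, 150, 152, 154, 157, 159, 160, 162, 163, 164, 165, 166, 167, 170, 174, 175, 176}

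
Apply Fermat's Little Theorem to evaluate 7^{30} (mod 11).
1

By Fermat's Little Theorem, a^(p-1) ≡ 1 (mod p) for prime p and gcd(a, p) = 1
Here p = 11, so 7^10 ≡ 1 (mod 11)
We can reduce the exponent: 30 mod 10 = 0
So 7^30 ≡ 7^0 (mod 11)
Computing: 7^0 mod 11 = 1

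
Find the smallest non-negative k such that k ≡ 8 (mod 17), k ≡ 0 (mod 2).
8

Using the Chinese Remainder Theorem:
M = product of moduli = 34
For equation 1: M_1 = 2, 2 ≡ 2 (mod 17), inverse of 2 mod 17 is 9 (check: 2 × 9 = 18 ≡ 1 (mod 17))
For equation 2: M_2 = 17, 17 ≡ 1 (mod 2), inverse of 17 mod 2 is 1 (check: 1 × 1 = 1 ≡ 1 (mod 2))
Combine: k ≡ Σ r_i×M_i×(M_i⁻¹ mod m_i) = 8×2×9 + 0×17×1 = 144 + 0 = 144
144 mod 34 = 8
k ≡ 8 (mod 34)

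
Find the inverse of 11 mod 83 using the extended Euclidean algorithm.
Extended GCD: 11(-15) + 83(2) = 1. So 11^(-1) ≡ 68 ≡ 68 (mod 83). Verify: 11 × 68 = 748 ≡ 1 (mod 83)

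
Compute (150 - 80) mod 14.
0

(150 - 80) = 70
70 mod 14 = 0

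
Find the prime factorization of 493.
17 × 29

Divide by primes starting from smallest:
493 ÷ 17 = 29
29 ÷ 29 = 1

493 = 17 × 29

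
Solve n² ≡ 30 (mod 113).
The square roots of 30 mod 113 are 16 and 97. Verify: 16² = 256 ≡ 30 (mod 113)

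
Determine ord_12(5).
Powers of 5 mod 12: 5^1≡5, 5^2≡1. Order = 2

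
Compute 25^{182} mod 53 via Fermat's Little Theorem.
1

By Fermat's Little Theorem, a^(p-1) ≡ 1 (mod p) for prime p and gcd(a, p) = 1
Here p = 53, so 25^52 ≡ 1 (mod 53)
We can reduce the exponent: 182 mod 52 = 26
So 25^182 ≡ 25^26 (mod 53)
Computing: 25^26 mod 53 = 1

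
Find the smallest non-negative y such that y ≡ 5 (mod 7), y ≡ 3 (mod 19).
117

Using the Chinese Remainder Theorem:
M = product of moduli = 133
For equation 1: M_1 = 19, 19 ≡ 5 (mod 7), inverse of 19 mod 7 is 3 (check: 5 × 3 = 15 ≡ 1 (mod 7))
For equation 2: M_2 = 7, 7 ≡ 7 (mod 19), inverse of 7 mod 19 is 11 (check: 7 × 11 = 77 ≡ 1 (mod 19))
Combine: y ≡ Σ r_i×M_i×(M_i⁻¹ mod m_i) = 5×19×3 + 3×7×11 = 285 + 231 = 516
516 mod 133 = 117
y ≡ 117 (mod 133)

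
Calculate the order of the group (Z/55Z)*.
40

Prime factorization: 55 = 5 × 11
Using the formula φ(n) = n × Π(1 - 1/p) for each prime factor p:
φ(55) = 55 × (1 - 1/5) × (1 - 1/11)
φ(55) = 40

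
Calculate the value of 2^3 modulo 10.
3 = 2 + 1 (binary 11). Repeated squaring mod 10: 2^1 ≡ 2; 2^2 ≡ 2² = 4 ≡ 4. Multiply: 2^3 = 2^2 × 2^1 ≡ 4 × 2 (mod 10): 4 × 2 = 8 ≡ 8. So 2^3 ≡ 8 (mod 10).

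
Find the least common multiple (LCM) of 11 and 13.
143

First find GCD(11, 13) using the Euclidean algorithm:
11 = 0 × 13 + 11
13 = 1 × 11 + 2
11 = 5 × 2 + 1
2 = 2 × 1 + 0
GCD(11, 13) = 1

LCM formula: LCM(a, b) = (a × b) / GCD(a, b)
LCM(11, 13) = (11 × 13) / 1
LCM(11, 13) = 143 / 1
LCM(11, 13) = 143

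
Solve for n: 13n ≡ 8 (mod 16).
8

Since gcd(13, 16) = 1 divides 8, a solution exists.
Multiply both sides by the inverse of 13 mod 16:
  13^(-1) mod 16 = 5
  x ≡ 5 × 8 ≡ 40 ≡ 8 (mod 16)
Verification: 13 × 8 = 104 = 6 × 16 + 8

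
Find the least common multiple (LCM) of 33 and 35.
1155

First find GCD(33, 35) using the Euclidean algorithm:
33 = 0 × 35 + 33
35 = 1 × 33 + 2
33 = 16 × 2 + 1
2 = 2 × 1 + 0
GCD(33, 35) = 1

LCM formula: LCM(a, b) = (a × b) / GCD(a, b)
LCM(33, 35) = (33 × 35) / 1
LCM(33, 35) = 1155 / 1
LCM(33, 35) = 1155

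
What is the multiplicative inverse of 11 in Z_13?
11^(-1) ≡ 6 (mod 13). Verification: 11 × 6 = 66 ≡ 1 (mod 13)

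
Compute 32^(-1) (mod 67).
44

Using Extended Euclidean Algorithm:
gcd(32, 67) = 1
Bezout coefficients: 32 × -23 + 67 × 11 = 1
So 32 × -23 ≡ 1 (mod 67)
The inverse is -23 mod 67 = 44
Verification: 32 × 44 = 1408 = 21 × 67 + 1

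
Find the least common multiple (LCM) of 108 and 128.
3456

First find GCD(108, 128) using the Euclidean algorithm:
108 = 0 × 128 + 108
128 = 1 × 108 + 20
108 = 5 × 20 + 8
20 = 2 × 8 + 4
8 = 2 × 4 + 0
GCD(108, 128) = 4

LCM formula: LCM(a, b) = (a × b) / GCD(a, b)
LCM(108, 128) = (108 × 128) / 4
LCM(108, 128) = 13824 / 4
LCM(108, 128) = 3456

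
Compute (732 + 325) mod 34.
3

(732 + 325) = 1057
1057 mod 34 = 3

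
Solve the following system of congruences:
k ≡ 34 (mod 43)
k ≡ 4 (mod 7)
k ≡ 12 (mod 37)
10483

Using the Chinese Remainder Theorem:
M = product of moduli = 11137
For equation 1: M_1 = 259, 259 ≡ 1 (mod 43), inverse of 259 mod 43 is 1 (check: 1 × 1 = 1 ≡ 1 (mod 43))
For equation 2: M_2 = 1591, 1591 ≡ 2 (mod 7), inverse of 1591 mod 7 is 4 (check: 2 × 4 = 8 ≡ 1 (mod 7))
For equation 3: M_3 = 301, 301 ≡ 5 (mod 37), inverse of 301 mod 37 is 15 (check: 5 × 15 = 75 ≡ 1 (mod 37))
Combine: k ≡ Σ r_i×M_i×(M_i⁻¹ mod m_i) = 34×259×1 + 4×1591×4 + 12×301×15 = 8806 + 25456 + 54180 = 88442
88442 mod 11137 = 10483
k ≡ 10483 (mod 11137)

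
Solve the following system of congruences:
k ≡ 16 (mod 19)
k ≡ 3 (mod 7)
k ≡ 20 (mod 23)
871

Using the Chinese Remainder Theorem:
M = product of moduli = 3059
For equation 1: M_1 = 161, 161 ≡ 9 (mod 19), inverse of 161 mod 19 is 17 (check: 9 × 17 = 153 ≡ 1 (mod 19))
For equation 2: M_2 = 437, 437 ≡ 3 (mod 7), inverse of 437 mod 7 is 5 (check: 3 × 5 = 15 ≡ 1 (mod 7))
For equation 3: M_3 = 133, 133 ≡ 18 (mod 23), inverse of 133 mod 23 is 9 (check: 18 × 9 = 162 ≡ 1 (mod 23))
Combine: k ≡ Σ r_i×M_i×(M_i⁻¹ mod m_i) = 16×161×17 + 3×437×5 + 20×133×9 = 43792 + 6555 + 23940 = 74287
74287 mod 3059 = 871
k ≡ 871 (mod 3059)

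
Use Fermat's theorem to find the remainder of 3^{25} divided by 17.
14

By Fermat's Little Theorem, a^(p-1) ≡ 1 (mod p) for prime p and gcd(a, p) = 1
Here p = 17, so 3^16 ≡ 1 (mod 17)
We can reduce the exponent: 25 mod 16 = 9
So 3^25 ≡ 3^9 (mod 17)
Computing: 3^9 mod 17 = 14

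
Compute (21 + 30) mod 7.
2

(21 + 30) = 51
51 mod 7 = 2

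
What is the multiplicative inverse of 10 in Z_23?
7

Using Extended Euclidean Algorithm:
gcd(10, 23) = 1
Bezout coefficients: 10 × 7 + 23 × -3 = 1
So 10 × 7 ≡ 1 (mod 23)
The inverse is 7 mod 23 = 7
Verification: 10 × 7 = 70 = 3 × 23 + 1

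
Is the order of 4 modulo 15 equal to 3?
No, the actual order is 2, not 3.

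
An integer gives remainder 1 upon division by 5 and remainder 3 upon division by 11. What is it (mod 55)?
M = 5 × 11 = 55. M₁ = 11, y₁ ≡ 1 (mod 5). M₂ = 5, y₂ ≡ 9 (mod 11). x = 1×11×1 + 3×5×9 ≡ 36 (mod 55). The smallest positive such number is 36.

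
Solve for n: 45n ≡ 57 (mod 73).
11

Since gcd(45, 73) = 1 divides 57, a solution exists.
Multiply both sides by the inverse of 45 mod 73:
  45^(-1) mod 73 = 13
  x ≡ 13 × 57 ≡ 741 ≡ 11 (mod 73)
Verification: 45 × 11 = 495 = 6 × 73 + 57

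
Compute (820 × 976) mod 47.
4

(820 × 976) = 800320
800320 mod 47 = 4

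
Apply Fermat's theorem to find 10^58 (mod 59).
By Fermat's Little Theorem, 10^{58} ≡ 1 (mod 59) since 59 is prime and gcd(10, 59) = 1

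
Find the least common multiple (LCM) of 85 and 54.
4590

First find GCD(85, 54) using the Euclidean algorithm:
85 = 1 × 54 + 31
54 = 1 × 31 + 23
31 = 1 × 23 + 8
23 = 2 × 8 + 7
8 = 1 × 7 + 1
7 = 7 × 1 + 0
GCD(85, 54) = 1

LCM formula: LCM(a, b) = (a × b) / GCD(a, b)
LCM(85, 54) = (85 × 54) / 1
LCM(85, 54) = 4590 / 1
LCM(85, 54) = 4590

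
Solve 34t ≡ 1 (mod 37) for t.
34^(-1) ≡ 12 (mod 37). Verification: 34 × 12 = 408 ≡ 1 (mod 37)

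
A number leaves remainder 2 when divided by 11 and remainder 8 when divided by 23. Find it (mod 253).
M = 11 × 23 = 253. M₁ = 23, y₁ ≡ 1 (mod 11). M₂ = 11, y₂ ≡ 21 (mod 23). k = 2×23×1 + 8×11×21 ≡ 123 (mod 253)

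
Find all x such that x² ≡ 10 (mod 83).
The square roots of 10 mod 83 are 33 and 50. Verify: 33² = 1089 ≡ 10 (mod 83)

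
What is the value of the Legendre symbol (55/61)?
(55/61) = 55^{30} mod 61 = -1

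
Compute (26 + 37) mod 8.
7

(26 + 37) = 63
63 mod 8 = 7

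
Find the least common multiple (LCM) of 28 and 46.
644

First find GCD(28, 46) using the Euclidean algorithm:
28 = 0 × 46 + 28
46 = 1 × 28 + 18
28 = 1 × 18 + 10
18 = 1 × 10 + 8
10 = 1 × 8 + 2
8 = 4 × 2 + 0
GCD(28, 46) = 2

LCM formula: LCM(a, b) = (a × b) / GCD(a, b)
LCM(28, 46) = (28 × 46) / 2
LCM(28, 46) = 1288 / 2
LCM(28, 46) = 644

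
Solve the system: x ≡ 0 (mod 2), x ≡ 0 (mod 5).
M = 2 × 5 = 10. M₁ = 5, y₁ ≡ 1 (mod 2). M₂ = 2, y₂ ≡ 3 (mod 5). x = 0×5×1 + 0×2×3 ≡ 0 (mod 10)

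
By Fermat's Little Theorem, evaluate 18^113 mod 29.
By Fermat: 18^{28} ≡ 1 (mod 29). 113 = 4×28 + 1. So 18^{113} ≡ 18^{1} ≡ 18 (mod 29)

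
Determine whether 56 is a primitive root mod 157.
p - 1 = 156 has prime divisors 2, 3, 13. Check 56^(156/q) mod 157 for each: 56^(156/2) = 56^78 ≡ 1, 56^(156/3) = 56^52 ≡ 1, 56^(156/13) = 56^12 ≡ 14 (mod 157). Since 56^78 ≡ 1 (mod 157), the order of 56 divides 78 (in fact the order is 26) ≠ 156, so it is not a primitive root.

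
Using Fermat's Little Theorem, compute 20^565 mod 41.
By Fermat: 20^{40} ≡ 1 (mod 41). 565 ≡ 5 (mod 40). So 20^{565} ≡ 20^{5} ≡ 32 (mod 41)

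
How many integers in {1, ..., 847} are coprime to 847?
660

Prime factorization: 847 = 7 × 11^2
Using the formula φ(n) = n × Π(1 - 1/p) for each prime factor p:
φ(847) = 847 × (1 - 1/7) × (1 - 1/11)
φ(847) = 660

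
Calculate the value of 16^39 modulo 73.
Using repeated squaring. 39 = 32 + 4 + 2 + 1 (binary 100111). Repeated squaring mod 73: 16^1 ≡ 16; 16^2 ≡ 16² = 256 ≡ 37; 16^4 ≡ 37² = 1369 ≡ 55; 16^8 ≡ 55² = 3025 ≡ 32; 16^16 ≡ 32² = 1024 ≡ 2; 16^32 ≡ 2² = 4 ≡ 4. Multiply: 16^39 = 16^32 × 16^4 × 16^2 × 16^1 ≡ 4 × 55 × 37 × 16 (mod 73): 4 × 55 = 220 ≡ 1; 1 × 37 = 37 ≡ 37; 37 × 16 = 592 ≡ 8. So 16^39 ≡ 8 (mod 73).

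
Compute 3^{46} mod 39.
3

Using successive squaring:
Binary expansion of 46: 101110
Powers of 3 mod 39 (each is the square of the previous):
  3^1 ≡ 3 (mod 39)
  3^2 ≡ 3² = 9 ≡ 9 (mod 39)
  3^4 ≡ 9² = 81 ≡ 3 (mod 39)
  3^8 ≡ 3² = 9 ≡ 9 (mod 39)
  3^16 ≡ 9² = 81 ≡ 3 (mod 39)
  3^32 ≡ 3² = 9 ≡ 9 (mod 39)
46 = 32 + 8 + 4 + 2, so 3^46 = 3^32 × 3^8 × 3^4 × 3^2 ≡ 9 × 9 × 3 × 9 (mod 39)
Multiplying step by step:
  9 × 9 = 81 ≡ 3 (mod 39)
  3 × 3 = 9 ≡ 9 (mod 39)
  9 × 9 = 81 ≡ 3 (mod 39)
Result: 3^46 ≡ 3 (mod 39)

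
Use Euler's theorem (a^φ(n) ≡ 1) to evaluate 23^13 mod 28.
By Euler: 23^{12} ≡ 1 (mod 28) since gcd(23, 28) = 1. 13 = 1×12 + 1. So 23^{13} ≡ 23^{1} ≡ 23 (mod 28)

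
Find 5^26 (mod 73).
Using repeated squaring. 26 = 16 + 8 + 2 (binary 11010). Repeated squaring mod 73: 5^1 ≡ 5; 5^2 ≡ 5² = 25 ≡ 25; 5^4 ≡ 25² = 625 ≡ 41; 5^8 ≡ 41² = 1681 ≡ 2; 5^16 ≡ 2² = 4 ≡ 4. Multiply: 5^26 = 5^16 × 5^8 × 5^2 ≡ 4 × 2 × 25 (mod 73): 4 × 2 = 8 ≡ 8; 8 × 25 = 200 ≡ 54. So 5^26 ≡ 54 (mod 73).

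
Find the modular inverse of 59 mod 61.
59^(-1) ≡ 30 (mod 61). Verification: 59 × 30 = 1770 ≡ 1 (mod 61)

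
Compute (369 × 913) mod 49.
22

(369 × 913) = 336897
336897 mod 49 = 22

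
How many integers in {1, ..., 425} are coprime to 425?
320

Prime factorization: 425 = 5^2 × 17
Using the formula φ(n) = n × Π(1 - 1/p) for each prime factor p:
φ(425) = 425 × (1 - 1/5) × (1 - 1/17)
φ(425) = 320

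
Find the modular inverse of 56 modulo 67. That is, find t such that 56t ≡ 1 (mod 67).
6

Using Extended Euclidean Algorithm:
gcd(56, 67) = 1
Bezout coefficients: 56 × 6 + 67 × -5 = 1
So 56 × 6 ≡ 1 (mod 67)
The inverse is 6 mod 67 = 6
Verification: 56 × 6 = 336 = 5 × 67 + 1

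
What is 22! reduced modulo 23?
By Wilson's theorem, (22)! ≡ -1 ≡ 22 (mod 23)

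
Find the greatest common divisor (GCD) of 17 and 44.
1

Using the Euclidean algorithm:
17 = 0 × 44 + 17
44 = 2 × 17 + 10
17 = 1 × 10 + 7
10 = 1 × 7 + 3
7 = 2 × 3 + 1
3 = 3 × 1 + 0

GCD(17, 44) = 1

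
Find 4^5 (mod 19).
5 = 4 + 1 (binary 101). Repeated squaring mod 19: 4^1 ≡ 4; 4^2 ≡ 4² = 16 ≡ 16; 4^4 ≡ 16² = 256 ≡ 9. Multiply: 4^5 = 4^4 × 4^1 ≡ 9 × 4 (mod 19): 9 × 4 = 36 ≡ 17. So 4^5 ≡ 17 (mod 19).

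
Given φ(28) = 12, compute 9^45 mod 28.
By Euler: 9^{12} ≡ 1 (mod 28) since gcd(9, 28) = 1. 45 = 3×12 + 9. So 9^{45} ≡ 9^{9} ≡ 1 (mod 28)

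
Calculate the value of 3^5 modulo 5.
5 = 4 + 1 (binary 101). Repeated squaring mod 5: 3^1 ≡ 3; 3^2 ≡ 3² = 9 ≡ 4; 3^4 ≡ 4² = 16 ≡ 1. Multiply: 3^5 = 3^4 × 3^1 ≡ 1 × 3 (mod 5): 1 × 3 = 3 ≡ 3. So 3^5 ≡ 3 (mod 5).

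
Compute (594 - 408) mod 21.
18

(594 - 408) = 186
186 mod 21 = 18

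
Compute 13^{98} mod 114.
73

Using successive squaring:
Binary expansion of 98: 1100010
Powers of 13 mod 114 (each is the square of the previous):
  13^1 ≡ 13 (mod 114)
  13^2 ≡ 13² = 169 ≡ 55 (mod 114)
  13^4 ≡ 55² = 3025 ≡ 61 (mod 114)
  13^8 ≡ 61² = 3721 ≡ 73 (mod 114)
  13^16 ≡ 73² = 5329 ≡ 85 (mod 114)
  13^32 ≡ 85² = 7225 ≡ 43 (mod 114)
  13^64 ≡ 43² = 1849 ≡ 25 (mod 114)
98 = 64 + 32 + 2, so 13^98 = 13^64 × 13^32 × 13^2 ≡ 25 × 43 × 55 (mod 114)
Multiplying step by step:
  25 × 43 = 1075 ≡ 49 (mod 114)
  49 × 55 = 2695 ≡ 73 (mod 114)
Result: 13^98 ≡ 73 (mod 114)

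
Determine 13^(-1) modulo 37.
13^(-1) ≡ 20 (mod 37). Verification: 13 × 20 = 260 ≡ 1 (mod 37)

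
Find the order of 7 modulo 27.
Powers of 7 mod 27: 7^1≡7, 7^2≡22, 7^3≡19, 7^4≡25, 7^5≡13, 7^6≡10, 7^7≡16, 7^8≡4, 7^9≡1. Order = 9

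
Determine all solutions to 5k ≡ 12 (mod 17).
16

Since gcd(5, 17) = 1 divides 12, a solution exists.
Multiply both sides by the inverse of 5 mod 17:
  5^(-1) mod 17 = 7
  x ≡ 7 × 12 ≡ 84 ≡ 16 (mod 17)
Verification: 5 × 16 = 80 = 4 × 17 + 12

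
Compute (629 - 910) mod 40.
39

(629 - 910) = -281
-281 mod 40 = 39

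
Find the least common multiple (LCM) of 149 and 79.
11771

First find GCD(149, 79) using the Euclidean algorithm:
149 = 1 × 79 + 70
79 = 1 × 70 + 9
70 = 7 × 9 + 7
9 = 1 × 7 + 2
7 = 3 × 2 + 1
2 = 2 × 1 + 0
GCD(149, 79) = 1

LCM formula: LCM(a, b) = (a × b) / GCD(a, b)
LCM(149, 79) = (149 × 79) / 1
LCM(149, 79) = 11771 / 1
LCM(149, 79) = 11771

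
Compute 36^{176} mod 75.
36

Using successive squaring:
Binary expansion of 176: 10110000
Powers of 36 mod 75 (each is the square of the previous):
  36^1 ≡ 36 (mod 75)
  36^2 ≡ 36² = 1296 ≡ 21 (mod 75)
  36^4 ≡ 21² = 441 ≡ 66 (mod 75)
  36^8 ≡ 66² = 4356 ≡ 6 (mod 75)
  36^16 ≡ 6² = 36 ≡ 36 (mod 75)
  36^32 ≡ 36² = 1296 ≡ 21 (mod 75)
  36^64 ≡ 21² = 441 ≡ 66 (mod 75)
  36^128 ≡ 66² = 4356 ≡ 6 (mod 75)
176 = 128 + 32 + 16, so 36^176 = 36^128 × 36^32 × 36^16 ≡ 6 × 21 × 36 (mod 75)
Multiplying step by step:
  6 × 21 = 126 ≡ 51 (mod 75)
  51 × 36 = 1836 ≡ 36 (mod 75)
Result: 36^176 ≡ 36 (mod 75)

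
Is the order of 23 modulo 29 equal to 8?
No, the actual order is 7, not 8.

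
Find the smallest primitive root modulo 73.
p - 1 = 72 has prime divisors 2, 3. h is a primitive root mod 73 iff h^(72/q) ≢ 1 (mod 73) for each such q.
h = 2: 2^36 ≡ 1, 2^24 ≡ 64 (mod 73); 2^36 ≡ 1, so not a primitive root.
h = 3: 3^36 ≡ 1, 3^24 ≡ 1 (mod 73); 3^36 ≡ 1, so not a primitive root.
h = 4: 4^36 ≡ 1, 4^24 ≡ 8 (mod 73); 4^36 ≡ 1, so not a primitive root.
h = 5: 5^36 ≡ 72, 5^24 ≡ 8 (mod 73); none is 1, so 5 has order 72 and is a primitive root.
The smallest primitive root mod 73 is g = 5.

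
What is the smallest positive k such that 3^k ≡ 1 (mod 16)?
Powers of 3 mod 16: 3^1≡3, 3^2≡9, 3^3≡11, 3^4≡1. Order = 4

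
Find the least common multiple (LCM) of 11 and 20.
220

First find GCD(11, 20) using the Euclidean algorithm:
11 = 0 × 20 + 11
20 = 1 × 11 + 9
11 = 1 × 9 + 2
9 = 4 × 2 + 1
2 = 2 × 1 + 0
GCD(11, 20) = 1

LCM formula: LCM(a, b) = (a × b) / GCD(a, b)
LCM(11, 20) = (11 × 20) / 1
LCM(11, 20) = 220 / 1
LCM(11, 20) = 220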